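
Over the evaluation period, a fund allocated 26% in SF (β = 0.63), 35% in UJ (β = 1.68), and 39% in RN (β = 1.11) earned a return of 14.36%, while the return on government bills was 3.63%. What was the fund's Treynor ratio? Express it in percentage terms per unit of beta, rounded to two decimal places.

β_P = 0.26×0.63 + 0.35×1.68 + 0.39×1.11 = 1.1847
Treynor = (R_P − R_f) / β_P = (14.36% − 3.63%) / 1.1847 = 10.73% / 1.1847 = 9.06%

9.06%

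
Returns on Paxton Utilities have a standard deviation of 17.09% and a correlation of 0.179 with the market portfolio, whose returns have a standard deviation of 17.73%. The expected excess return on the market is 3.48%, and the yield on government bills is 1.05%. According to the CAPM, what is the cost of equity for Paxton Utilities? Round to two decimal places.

β = ρ × σ_i / σ_m = 0.179 × 17.09% / 17.73% = 0.1725
E(R) = 1.05% + 0.1725 × 3.48% = 1.65%

1.65%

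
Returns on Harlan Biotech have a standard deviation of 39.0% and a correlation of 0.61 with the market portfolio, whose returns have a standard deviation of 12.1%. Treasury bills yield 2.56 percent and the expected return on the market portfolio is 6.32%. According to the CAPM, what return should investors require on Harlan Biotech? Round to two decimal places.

β = ρ × σ_i / σ_m = 0.61 × 39.0% / 12.1% = 1.9661
MRP = 6.32% − 2.56% = 3.76%
E(R) = 2.56% + 1.9661 × 3.76% = 9.95%

9.95%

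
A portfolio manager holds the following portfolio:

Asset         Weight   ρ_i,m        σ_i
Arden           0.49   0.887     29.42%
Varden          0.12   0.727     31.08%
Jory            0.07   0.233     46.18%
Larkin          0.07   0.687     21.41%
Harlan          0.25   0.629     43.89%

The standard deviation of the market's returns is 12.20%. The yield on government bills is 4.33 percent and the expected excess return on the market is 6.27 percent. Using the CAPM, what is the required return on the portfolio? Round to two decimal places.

β_Arden = 0.887 × 29.42% / 12.20% = 2.1390
β_Varden = 0.727 × 31.08% / 12.20% = 1.8521
β_Jory = 0.233 × 46.18% / 12.20% = 0.8820
β_Larkin = 0.687 × 21.41% / 12.20% = 1.2056
β_Harlan = 0.629 × 43.89% / 12.20% = 2.2629
β_P = Σ w_i β_i = 0.49×2.1390 + 0.12×1.8521 + 0.07×0.8820 + 0.07×1.2056 + 0.25×2.2629 = 1.9822
E(R_P) = R_f + β_P × MRP = 4.33% + 1.9822 × 6.27% = 16.76%

16.76%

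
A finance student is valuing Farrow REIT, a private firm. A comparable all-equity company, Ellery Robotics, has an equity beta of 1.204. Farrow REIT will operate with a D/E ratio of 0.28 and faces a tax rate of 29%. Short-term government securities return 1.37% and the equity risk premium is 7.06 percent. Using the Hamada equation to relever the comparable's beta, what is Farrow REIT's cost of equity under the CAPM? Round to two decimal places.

β_L = β_U × [1 + (1 − t)(D/E)] = 1.204 × [1 + (1 − 0.29) × 0.28]
    = 1.204 × [1 + 0.71 × 0.28] = 1.204 × 1.1988 = 1.4434
E(R) = R_f + β_L × MRP = 1.37% + 1.4434 × 7.06% = 11.56%

11.56%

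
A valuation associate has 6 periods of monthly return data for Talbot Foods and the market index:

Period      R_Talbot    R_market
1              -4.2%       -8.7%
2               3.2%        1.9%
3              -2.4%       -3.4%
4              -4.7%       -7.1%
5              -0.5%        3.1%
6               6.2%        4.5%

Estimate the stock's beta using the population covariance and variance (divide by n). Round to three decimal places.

Mean R_i = (-4.2 + 3.2 − 2.4 − 4.7 − 0.5 + 6.2) / 6 = -0.4000%
Mean R_m = (-8.7 + 1.9 − 3.4 − 7.1 + 3.1 + 4.5) / 6 = -1.6167%
Σ(R_i − R̄_i)(R_m − R̄_m) = 106.6200  ⇒  Cov = 106.6200 / 6 = 17.7700
Σ(R_m − R̄_m)² = 155.4483  ⇒  Var(R_m) = 155.4483 / 6 = 25.9081
β = Cov / Var(R_m) = 17.7700 / 25.9081 = 0.6859

0.686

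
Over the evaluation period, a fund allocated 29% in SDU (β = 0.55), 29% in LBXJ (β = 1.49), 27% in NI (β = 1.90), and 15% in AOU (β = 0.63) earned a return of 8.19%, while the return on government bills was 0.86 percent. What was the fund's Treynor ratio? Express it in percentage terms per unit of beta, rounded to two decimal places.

6.11%

β_P = 0.29×0.55 + 0.29×1.49 + 0.27×1.90 + 0.15×0.63 = 1.1991
Treynor = (R_P − R_f) / β_P = (8.19% − 0.86%) / 1.1991 = 7.33% / 1.1991 = 6.11%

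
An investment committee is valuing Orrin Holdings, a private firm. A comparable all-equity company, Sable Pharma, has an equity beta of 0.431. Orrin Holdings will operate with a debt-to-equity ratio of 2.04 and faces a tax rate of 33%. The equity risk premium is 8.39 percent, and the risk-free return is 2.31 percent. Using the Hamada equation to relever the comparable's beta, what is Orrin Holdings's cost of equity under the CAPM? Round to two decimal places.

10.87%

β_L = β_U × [1 + (1 − t)(D/E)] = 0.431 × [1 + (1 − 0.33) × 2.04]
    = 0.431 × [1 + 0.67 × 2.04] = 0.431 × 2.3668 = 1.0201
E(R) = R_f + β_L × MRP = 2.31% + 1.0201 × 8.39% = 10.87%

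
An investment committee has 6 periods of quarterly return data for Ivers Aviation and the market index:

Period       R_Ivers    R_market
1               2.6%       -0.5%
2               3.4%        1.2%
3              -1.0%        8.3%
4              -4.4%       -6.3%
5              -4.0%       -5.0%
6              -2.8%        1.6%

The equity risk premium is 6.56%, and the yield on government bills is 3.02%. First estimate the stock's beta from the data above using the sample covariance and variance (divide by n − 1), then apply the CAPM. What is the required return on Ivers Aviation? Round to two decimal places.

Mean R_i = (2.6 + 3.4 − 1.0 − 4.4 − 4.0 − 2.8) / 6 = -1.0333%
Mean R_m = (-0.5 + 1.2 + 8.3 − 6.3 − 5.0 + 1.6) / 6 = -0.1167%
Σ(R_i − R̄_i)(R_m − R̄_m) = 36.9967  ⇒  Cov = 36.9967 / 5 = 7.3993
Σ(R_m − R̄_m)² = 137.7483  ⇒  Var(R_m) = 137.7483 / 5 = 27.5497
β = Cov / Var(R_m) = 7.3993 / 27.5497 = 0.2686
E(R) = R_f + β × MRP = 3.02% + 0.2686 × 6.56% = 4.78%

4.78%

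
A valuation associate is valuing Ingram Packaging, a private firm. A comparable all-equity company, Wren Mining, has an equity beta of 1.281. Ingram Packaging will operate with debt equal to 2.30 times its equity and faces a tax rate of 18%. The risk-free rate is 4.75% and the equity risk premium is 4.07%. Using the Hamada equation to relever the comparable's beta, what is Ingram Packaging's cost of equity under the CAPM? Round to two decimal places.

β_L = β_U × [1 + (1 − t)(D/E)] = 1.281 × [1 + (1 − 0.18) × 2.30]
    = 1.281 × [1 + 0.82 × 2.30] = 1.281 × 2.8860 = 3.6970
E(R) = R_f + β_L × MRP = 4.75% + 3.6970 × 4.07% = 19.80%

19.80%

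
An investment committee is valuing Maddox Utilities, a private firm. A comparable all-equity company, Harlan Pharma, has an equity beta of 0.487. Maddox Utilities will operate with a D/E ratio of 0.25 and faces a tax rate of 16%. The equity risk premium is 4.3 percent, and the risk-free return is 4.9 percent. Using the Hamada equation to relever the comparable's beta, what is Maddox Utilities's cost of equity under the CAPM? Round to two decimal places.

7.43%

β_L = β_U × [1 + (1 − t)(D/E)] = 0.487 × [1 + (1 − 0.16) × 0.25]
    = 0.487 × [1 + 0.84 × 0.25] = 0.487 × 1.2100 = 0.5893
E(R) = R_f + β_L × MRP = 4.9% + 0.5893 × 4.3% = 7.43%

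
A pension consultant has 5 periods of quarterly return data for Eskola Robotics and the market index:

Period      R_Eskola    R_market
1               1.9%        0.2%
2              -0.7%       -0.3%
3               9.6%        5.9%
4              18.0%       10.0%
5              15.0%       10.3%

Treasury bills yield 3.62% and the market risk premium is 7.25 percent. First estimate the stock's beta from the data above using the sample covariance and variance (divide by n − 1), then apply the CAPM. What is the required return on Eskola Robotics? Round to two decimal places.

14.90%

Mean R_i = (1.9 − 0.7 + 9.6 + 18.0 + 15.0) / 5 = 8.7600%
Mean R_m = (0.2 − 0.3 + 5.9 + 10.0 + 10.3) / 5 = 5.2200%
Σ(R_i − R̄_i)(R_m − R̄_m) = 163.0940  ⇒  Cov = 163.0940 / 4 = 40.7735
Σ(R_m − R̄_m)² = 104.7880  ⇒  Var(R_m) = 104.7880 / 4 = 26.1970
β = Cov / Var(R_m) = 40.7735 / 26.1970 = 1.5564
E(R) = R_f + β × MRP = 3.62% + 1.5564 × 7.25% = 14.90%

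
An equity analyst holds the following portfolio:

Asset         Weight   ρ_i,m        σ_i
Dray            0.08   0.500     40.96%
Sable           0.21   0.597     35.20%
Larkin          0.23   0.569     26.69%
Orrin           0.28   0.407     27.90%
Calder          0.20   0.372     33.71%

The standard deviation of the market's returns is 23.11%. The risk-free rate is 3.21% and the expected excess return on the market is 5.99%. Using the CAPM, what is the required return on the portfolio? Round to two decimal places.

7.16%

β_Dray = 0.500 × 40.96% / 23.11% = 0.8862
β_Sable = 0.597 × 35.20% / 23.11% = 0.9093
β_Larkin = 0.569 × 26.69% / 23.11% = 0.6571
β_Orrin = 0.407 × 27.90% / 23.11% = 0.4914
β_Calder = 0.372 × 33.71% / 23.11% = 0.5426
β_P = Σ w_i β_i = 0.08×0.8862 + 0.21×0.9093 + 0.23×0.6571 + 0.28×0.4914 + 0.20×0.5426 = 0.6591
E(R_P) = R_f + β_P × MRP = 3.21% + 0.6591 × 5.99% = 7.16%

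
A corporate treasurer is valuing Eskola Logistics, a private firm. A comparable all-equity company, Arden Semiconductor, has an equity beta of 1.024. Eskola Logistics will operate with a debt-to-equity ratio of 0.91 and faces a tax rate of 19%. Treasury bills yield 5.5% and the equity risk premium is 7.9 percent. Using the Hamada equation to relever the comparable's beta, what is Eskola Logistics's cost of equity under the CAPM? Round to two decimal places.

19.55%

β_L = β_U × [1 + (1 − t)(D/E)] = 1.024 × [1 + (1 − 0.19) × 0.91]
    = 1.024 × [1 + 0.81 × 0.91] = 1.024 × 1.7371 = 1.7788
E(R) = R_f + β_L × MRP = 5.5% + 1.7788 × 7.9% = 19.55%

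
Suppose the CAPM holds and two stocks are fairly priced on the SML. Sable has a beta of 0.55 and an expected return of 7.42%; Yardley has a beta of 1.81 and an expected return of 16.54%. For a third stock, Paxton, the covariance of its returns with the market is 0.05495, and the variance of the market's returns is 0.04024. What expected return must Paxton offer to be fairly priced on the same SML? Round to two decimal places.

MRP = (16.54% − 7.42%) / (1.81 − 0.55) = 7.2381%
R_f = 7.42% − 0.55 × 7.2381% = 3.4390%
β_Paxton = Cov / Var(R_m) = 0.05495 / 0.04024 = 1.3656
E(R_Paxton) = R_f + β × MRP = 3.4390% + 1.3656 × 7.2381% = 13.32%

13.32%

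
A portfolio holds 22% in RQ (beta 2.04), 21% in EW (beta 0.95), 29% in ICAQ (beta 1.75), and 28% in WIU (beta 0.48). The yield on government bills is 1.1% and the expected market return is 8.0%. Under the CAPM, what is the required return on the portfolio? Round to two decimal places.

10.00%

β_P = Σ w_i β_i = 0.22×2.04 + 0.21×0.95 + 0.29×1.75 + 0.28×0.48 = 1.2902
MRP = 8.0% − 1.1% = 6.90%
E(R_P) = R_f + β_P × MRP = 1.1% + 1.2902 × 6.9% = 10.00%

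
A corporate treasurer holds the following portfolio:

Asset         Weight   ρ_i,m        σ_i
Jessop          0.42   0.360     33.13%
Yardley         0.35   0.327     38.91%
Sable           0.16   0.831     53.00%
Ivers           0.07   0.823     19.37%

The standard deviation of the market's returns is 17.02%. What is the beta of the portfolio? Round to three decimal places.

1.036

β_Jessop = 0.360 × 33.13% / 17.02% = 0.7008
β_Yardley = 0.327 × 38.91% / 17.02% = 0.7476
β_Sable = 0.831 × 53.00% / 17.02% = 2.5877
β_Ivers = 0.823 × 19.37% / 17.02% = 0.9366
β_P = Σ w_i β_i = 0.42×0.7008 + 0.35×0.7476 + 0.16×2.5877 + 0.07×0.9366 = 1.0356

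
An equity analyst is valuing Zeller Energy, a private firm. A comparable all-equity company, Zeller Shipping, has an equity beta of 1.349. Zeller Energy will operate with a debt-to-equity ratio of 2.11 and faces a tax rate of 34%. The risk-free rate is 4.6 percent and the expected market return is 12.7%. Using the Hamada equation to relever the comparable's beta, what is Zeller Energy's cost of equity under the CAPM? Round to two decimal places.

30.74%

β_L = β_U × [1 + (1 − t)(D/E)] = 1.349 × [1 + (1 − 0.34) × 2.11]
    = 1.349 × [1 + 0.66 × 2.11] = 1.349 × 2.3926 = 3.2276
MRP = 12.7% − 4.6% = 8.10%
E(R) = R_f + β_L × MRP = 4.6% + 3.2276 × 8.1% = 30.74%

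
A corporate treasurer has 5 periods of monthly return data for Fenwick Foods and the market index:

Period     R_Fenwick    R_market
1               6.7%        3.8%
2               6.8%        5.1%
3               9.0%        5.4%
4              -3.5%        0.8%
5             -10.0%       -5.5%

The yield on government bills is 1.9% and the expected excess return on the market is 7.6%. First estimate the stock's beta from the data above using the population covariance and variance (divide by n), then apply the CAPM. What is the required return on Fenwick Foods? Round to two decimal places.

Mean R_i = (6.7 + 6.8 + 9.0 − 3.5 − 10.0) / 5 = 1.8000%
Mean R_m = (3.8 + 5.1 + 5.4 + 0.8 − 5.5) / 5 = 1.9200%
Σ(R_i − R̄_i)(R_m − R̄_m) = 143.6600  ⇒  Cov = 143.6600 / 5 = 28.7320
Σ(R_m − R̄_m)² = 82.0680  ⇒  Var(R_m) = 82.0680 / 5 = 16.4136
β = Cov / Var(R_m) = 28.7320 / 16.4136 = 1.7505
E(R) = R_f + β × MRP = 1.9% + 1.7505 × 7.6% = 15.20%

15.20%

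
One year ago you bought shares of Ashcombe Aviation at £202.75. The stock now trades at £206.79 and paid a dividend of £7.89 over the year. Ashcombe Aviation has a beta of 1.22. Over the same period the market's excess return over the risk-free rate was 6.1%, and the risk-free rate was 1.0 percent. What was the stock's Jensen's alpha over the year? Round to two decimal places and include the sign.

Realised HPR = (P1 + D1 − P0) / P0 = (206.79 + 7.89 − 202.75) / 202.75 = 11.93 / 202.75 = 5.8841%
CAPM required = R_f + β·MRP = 1.0% + 1.22 × 6.1% = 8.4420%
α = realised − required = 5.8841% − 8.4420% = -2.56%

-2.56%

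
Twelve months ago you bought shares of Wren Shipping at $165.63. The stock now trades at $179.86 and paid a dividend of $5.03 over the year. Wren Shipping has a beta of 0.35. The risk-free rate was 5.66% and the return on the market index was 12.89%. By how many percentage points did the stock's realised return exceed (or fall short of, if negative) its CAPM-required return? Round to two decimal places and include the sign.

+3.44%

Realised HPR = (P1 + D1 − P0) / P0 = (179.86 + 5.03 − 165.63) / 165.63 = 19.26 / 165.63 = 11.6283%
MRP = 12.89% − 5.66% = 7.23%
CAPM required = R_f + β·MRP = 5.66% + 0.35 × 7.23% = 8.1905%
α = realised − required = 11.6283% − 8.1905% = +3.44%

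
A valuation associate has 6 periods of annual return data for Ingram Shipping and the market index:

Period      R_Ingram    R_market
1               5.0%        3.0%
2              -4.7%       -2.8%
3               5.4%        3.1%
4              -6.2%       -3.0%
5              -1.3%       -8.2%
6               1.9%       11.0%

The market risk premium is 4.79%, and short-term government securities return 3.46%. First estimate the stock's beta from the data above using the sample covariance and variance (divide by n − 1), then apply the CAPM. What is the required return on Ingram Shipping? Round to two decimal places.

5.51%

Mean R_i = (5.0 − 4.7 + 5.4 − 6.2 − 1.3 + 1.9) / 6 = 0.0167%
Mean R_m = (3.0 − 2.8 + 3.1 − 3.0 − 8.2 + 11.0) / 6 = 0.5167%
Σ(R_i − R̄_i)(R_m − R̄_m) = 95.0083  ⇒  Cov = 95.0083 / 5 = 19.0017
Σ(R_m − R̄_m)² = 222.0883  ⇒  Var(R_m) = 222.0883 / 5 = 44.4177
β = Cov / Var(R_m) = 19.0017 / 44.4177 = 0.4278
E(R) = R_f + β × MRP = 3.46% + 0.4278 × 4.79% = 5.51%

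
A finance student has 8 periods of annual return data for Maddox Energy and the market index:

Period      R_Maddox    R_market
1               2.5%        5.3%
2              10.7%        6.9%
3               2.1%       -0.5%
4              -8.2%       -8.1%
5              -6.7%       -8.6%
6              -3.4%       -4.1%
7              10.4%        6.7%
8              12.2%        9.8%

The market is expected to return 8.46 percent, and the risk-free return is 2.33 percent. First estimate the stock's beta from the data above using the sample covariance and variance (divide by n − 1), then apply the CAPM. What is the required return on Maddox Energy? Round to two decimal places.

8.94%

Mean R_i = (2.5 + 10.7 + 2.1 − 8.2 − 6.7 − 3.4 + 10.4 + 12.2) / 8 = 2.4500%
Mean R_m = (5.3 + 6.9 − 0.5 − 8.1 − 8.6 − 4.1 + 6.7 + 9.8) / 8 = 0.9250%
Σ(R_i − R̄_i)(R_m − R̄_m) = 395.1200  ⇒  Cov = 395.1200 / 7 = 56.4457
Σ(R_m − R̄_m)² = 366.4150  ⇒  Var(R_m) = 366.4150 / 7 = 52.3450
β = Cov / Var(R_m) = 56.4457 / 52.3450 = 1.0783
MRP = 8.46% − 2.33% = 6.13%
E(R) = R_f + β × MRP = 2.33% + 1.0783 × 6.13% = 8.94%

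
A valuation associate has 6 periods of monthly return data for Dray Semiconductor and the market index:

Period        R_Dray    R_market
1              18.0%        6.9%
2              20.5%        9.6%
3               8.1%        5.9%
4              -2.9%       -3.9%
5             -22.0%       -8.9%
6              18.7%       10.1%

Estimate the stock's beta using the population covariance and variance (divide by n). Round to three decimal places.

2.064

Mean R_i = (18.0 + 20.5 + 8.1 − 2.9 − 22.0 + 18.7) / 6 = 6.7333%
Mean R_m = (6.9 + 9.6 + 5.9 − 3.9 − 8.9 + 10.1) / 6 = 3.2833%
Σ(R_i − R̄_i)(R_m − R̄_m) = 632.1233  ⇒  Cov = 632.1233 / 6 = 105.3539
Σ(R_m − R̄_m)² = 306.3283  ⇒  Var(R_m) = 306.3283 / 6 = 51.0547
β = Cov / Var(R_m) = 105.3539 / 51.0547 = 2.0635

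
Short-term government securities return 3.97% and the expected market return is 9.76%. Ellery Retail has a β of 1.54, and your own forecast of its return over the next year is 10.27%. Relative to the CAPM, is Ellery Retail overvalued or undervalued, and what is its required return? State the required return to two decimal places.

Overvalued; required return 12.89%

MRP = 9.76% − 3.97% = 5.79%
Required return = R_f + β·MRP = 3.97% + 1.54 × 5.79% = 12.89%
Forecast 10.27% < required 12.89% → the stock plots below the SML → overvalued.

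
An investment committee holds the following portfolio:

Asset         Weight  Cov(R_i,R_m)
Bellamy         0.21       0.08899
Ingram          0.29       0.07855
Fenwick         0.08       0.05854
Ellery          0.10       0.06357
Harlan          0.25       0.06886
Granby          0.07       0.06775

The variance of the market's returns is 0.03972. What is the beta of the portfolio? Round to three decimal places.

β_Bellamy = 0.08899 / 0.03972 = 2.2404
β_Ingram = 0.07855 / 0.03972 = 1.9776
β_Fenwick = 0.05854 / 0.03972 = 1.4738
β_Ellery = 0.06357 / 0.03972 = 1.6005
β_Harlan = 0.06886 / 0.03972 = 1.7336
β_Granby = 0.06775 / 0.03972 = 1.7057
β_P = Σ w_i β_i = 0.21×2.2404 + 0.29×1.9776 + 0.08×1.4738 + 0.10×1.6005 + 0.25×1.7336 + 0.07×1.7057 = 1.8747

1.875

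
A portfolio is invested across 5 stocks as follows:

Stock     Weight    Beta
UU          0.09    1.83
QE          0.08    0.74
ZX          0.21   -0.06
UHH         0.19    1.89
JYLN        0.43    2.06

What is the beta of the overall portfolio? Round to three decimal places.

1.456

β_P = Σ w_i β_i = 0.09×1.83 + 0.08×0.74 + 0.21×-0.06 + 0.19×1.89 + 0.43×2.06 = 1.4562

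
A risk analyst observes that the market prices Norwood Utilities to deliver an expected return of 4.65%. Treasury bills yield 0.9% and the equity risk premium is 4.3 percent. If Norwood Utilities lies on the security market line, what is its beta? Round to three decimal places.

β = (E(R) − R_f) / MRP = (4.65% − 0.9%) / 4.3% = 3.75% / 4.3% = 0.872

0.872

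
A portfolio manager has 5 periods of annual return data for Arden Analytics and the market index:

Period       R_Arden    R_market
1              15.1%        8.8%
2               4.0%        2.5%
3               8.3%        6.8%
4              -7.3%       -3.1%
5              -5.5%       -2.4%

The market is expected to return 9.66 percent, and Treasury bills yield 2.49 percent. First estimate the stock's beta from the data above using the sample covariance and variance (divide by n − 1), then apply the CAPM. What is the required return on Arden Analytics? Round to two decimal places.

15.02%

Mean R_i = (15.1 + 4.0 + 8.3 − 7.3 − 5.5) / 5 = 2.9200%
Mean R_m = (8.8 + 2.5 + 6.8 − 3.1 − 2.4) / 5 = 2.5200%
Σ(R_i − R̄_i)(R_m − R̄_m) = 198.3580  ⇒  Cov = 198.3580 / 4 = 49.5895
Σ(R_m − R̄_m)² = 113.5480  ⇒  Var(R_m) = 113.5480 / 4 = 28.3870
β = Cov / Var(R_m) = 49.5895 / 28.3870 = 1.7469
MRP = 9.66% − 2.49% = 7.17%
E(R) = R_f + β × MRP = 2.49% + 1.7469 × 7.17% = 15.02%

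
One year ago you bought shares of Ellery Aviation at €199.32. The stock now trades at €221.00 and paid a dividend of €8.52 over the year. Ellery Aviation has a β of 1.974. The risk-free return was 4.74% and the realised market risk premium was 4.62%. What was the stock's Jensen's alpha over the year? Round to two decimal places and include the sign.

+1.29%

Realised HPR = (P1 + D1 − P0) / P0 = (221.00 + 8.52 − 199.32) / 199.32 = 30.20 / 199.32 = 15.1515%
CAPM required = R_f + β·MRP = 4.74% + 1.974 × 4.62% = 13.85988%
α = realised − required = 15.1515% − 13.85988% = +1.29%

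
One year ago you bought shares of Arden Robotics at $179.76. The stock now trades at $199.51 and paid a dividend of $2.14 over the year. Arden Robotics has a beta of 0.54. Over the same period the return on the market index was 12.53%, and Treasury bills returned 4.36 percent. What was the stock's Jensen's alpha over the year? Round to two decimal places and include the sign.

Realised HPR = (P1 + D1 − P0) / P0 = (199.51 + 2.14 − 179.76) / 179.76 = 21.89 / 179.76 = 12.1773%
MRP = 12.53% − 4.36% = 8.17%
CAPM required = R_f + β·MRP = 4.36% + 0.54 × 8.17% = 8.7718%
α = realised − required = 12.1773% − 8.7718% = +3.41%

+3.41%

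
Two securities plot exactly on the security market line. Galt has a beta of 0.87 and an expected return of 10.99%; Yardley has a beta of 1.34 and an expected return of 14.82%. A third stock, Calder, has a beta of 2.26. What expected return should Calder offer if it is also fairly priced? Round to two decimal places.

MRP (SML slope) = (14.82% − 10.99%) / (1.34 − 0.87) = 3.83% / 0.47 = 8.1489%
R_f (intercept) = 10.99% − 0.87 × 8.1489% = 3.9005%
E(R_Calder) = R_f + β × MRP = 3.9005% + 2.26 × 8.1489% = 22.32%

22.32%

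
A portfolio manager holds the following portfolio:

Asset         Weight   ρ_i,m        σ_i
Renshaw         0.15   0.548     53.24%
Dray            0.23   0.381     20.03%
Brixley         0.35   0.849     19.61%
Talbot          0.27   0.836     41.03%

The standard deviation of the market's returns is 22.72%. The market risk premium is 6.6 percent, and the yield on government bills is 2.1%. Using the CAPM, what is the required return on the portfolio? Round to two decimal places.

8.26%

β_Renshaw = 0.548 × 53.24% / 22.72% = 1.2841
β_Dray = 0.381 × 20.03% / 22.72% = 0.3359
β_Brixley = 0.849 × 19.61% / 22.72% = 0.7328
β_Talbot = 0.836 × 41.03% / 22.72% = 1.5097
β_P = Σ w_i β_i = 0.15×1.2841 + 0.23×0.3359 + 0.35×0.7328 + 0.27×1.5097 = 0.9340
E(R_P) = R_f + β_P × MRP = 2.1% + 0.9340 × 6.6% = 8.26%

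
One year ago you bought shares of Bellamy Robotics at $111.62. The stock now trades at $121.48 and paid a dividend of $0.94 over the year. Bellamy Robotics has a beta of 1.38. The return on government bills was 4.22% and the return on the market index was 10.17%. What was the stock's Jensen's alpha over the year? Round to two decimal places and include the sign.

-2.76%

Realised HPR = (P1 + D1 − P0) / P0 = (121.48 + 0.94 − 111.62) / 111.62 = 10.80 / 111.62 = 9.6757%
MRP = 10.17% − 4.22% = 5.95%
CAPM required = R_f + β·MRP = 4.22% + 1.38 × 5.95% = 12.4310%
α = realised − required = 9.6757% − 12.4310% = -2.76%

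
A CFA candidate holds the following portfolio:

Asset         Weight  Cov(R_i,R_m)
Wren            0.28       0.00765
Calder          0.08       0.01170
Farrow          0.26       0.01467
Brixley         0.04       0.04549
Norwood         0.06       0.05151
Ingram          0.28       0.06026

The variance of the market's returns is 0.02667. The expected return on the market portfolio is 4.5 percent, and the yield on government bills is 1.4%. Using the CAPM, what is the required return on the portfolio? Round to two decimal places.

4.73%

β_Wren = 0.00765 / 0.02667 = 0.2868
β_Calder = 0.01170 / 0.02667 = 0.4387
β_Farrow = 0.01467 / 0.02667 = 0.5501
β_Brixley = 0.04549 / 0.02667 = 1.7057
β_Norwood = 0.05151 / 0.02667 = 1.9314
β_Ingram = 0.06026 / 0.02667 = 2.2595
β_P = Σ w_i β_i = 0.28×0.2868 + 0.08×0.4387 + 0.26×0.5501 + 0.04×1.7057 + 0.06×1.9314 + 0.28×2.2595 = 1.0752
MRP = 4.5% − 1.4% = 3.10%
E(R_P) = R_f + β_P × MRP = 1.4% + 1.0752 × 3.1% = 4.73%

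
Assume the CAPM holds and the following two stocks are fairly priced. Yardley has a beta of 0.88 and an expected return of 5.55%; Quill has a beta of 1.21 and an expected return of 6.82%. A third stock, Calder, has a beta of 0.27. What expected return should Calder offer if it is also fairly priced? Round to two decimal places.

MRP (SML slope) = (6.82% − 5.55%) / (1.21 − 0.88) = 1.27% / 0.33 = 3.8485%
R_f (intercept) = 5.55% − 0.88 × 3.8485% = 2.1633%
E(R_Calder) = R_f + β × MRP = 2.1633% + 0.27 × 3.8485% = 3.20%

3.20%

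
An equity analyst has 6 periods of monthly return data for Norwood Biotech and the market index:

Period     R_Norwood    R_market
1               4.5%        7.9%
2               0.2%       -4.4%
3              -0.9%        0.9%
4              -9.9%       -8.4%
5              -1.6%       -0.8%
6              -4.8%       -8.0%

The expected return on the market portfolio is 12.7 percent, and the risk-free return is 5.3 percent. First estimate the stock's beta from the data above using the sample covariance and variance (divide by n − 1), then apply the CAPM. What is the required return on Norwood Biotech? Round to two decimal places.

Mean R_i = (4.5 + 0.2 − 0.9 − 9.9 − 1.6 − 4.8) / 6 = -2.0833%
Mean R_m = (7.9 − 4.4 + 0.9 − 8.4 − 0.8 − 8.0) / 6 = -2.1333%
Σ(R_i − R̄_i)(R_m − R̄_m) = 130.0333  ⇒  Cov = 130.0333 / 5 = 26.0067
Σ(R_m − R̄_m)² = 190.4733  ⇒  Var(R_m) = 190.4733 / 5 = 38.0947
β = Cov / Var(R_m) = 26.0067 / 38.0947 = 0.6827
MRP = 12.7% − 5.3% = 7.40%
E(R) = R_f + β × MRP = 5.3% + 0.6827 × 7.4% = 10.35%

10.35%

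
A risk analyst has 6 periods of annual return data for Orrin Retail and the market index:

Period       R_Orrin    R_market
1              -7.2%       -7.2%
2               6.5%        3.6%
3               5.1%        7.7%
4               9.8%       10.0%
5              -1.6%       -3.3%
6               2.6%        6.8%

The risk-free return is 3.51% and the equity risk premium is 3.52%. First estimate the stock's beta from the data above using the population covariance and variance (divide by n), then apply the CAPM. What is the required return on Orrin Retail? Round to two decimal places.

6.44%

Mean R_i = (-7.2 + 6.5 + 5.1 + 9.8 − 1.6 + 2.6) / 6 = 2.5333%
Mean R_m = (-7.2 + 3.6 + 7.7 + 10.0 − 3.3 + 6.8) / 6 = 2.9333%
Σ(R_i − R̄_i)(R_m − R̄_m) = 190.8833  ⇒  Cov = 190.8833 / 6 = 31.8139
Σ(R_m − R̄_m)² = 229.5933  ⇒  Var(R_m) = 229.5933 / 6 = 38.2656
β = Cov / Var(R_m) = 31.8139 / 38.2656 = 0.8314
E(R) = R_f + β × MRP = 3.51% + 0.8314 × 3.52% = 6.44%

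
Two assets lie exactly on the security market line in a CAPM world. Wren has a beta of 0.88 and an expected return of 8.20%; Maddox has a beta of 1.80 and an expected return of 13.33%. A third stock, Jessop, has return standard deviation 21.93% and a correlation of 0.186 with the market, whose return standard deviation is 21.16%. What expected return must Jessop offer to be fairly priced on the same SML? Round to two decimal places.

4.37%

MRP = (13.33% − 8.20%) / (1.80 − 0.88) = 5.5761%
R_f = 8.20% − 0.88 × 5.5761% = 3.2930%
β_Jessop = ρ·σ_i/σ_m = 0.186 × 21.93 / 21.16 = 0.1928
E(R_Jessop) = R_f + β × MRP = 3.2930% + 0.1928 × 5.5761% = 4.37%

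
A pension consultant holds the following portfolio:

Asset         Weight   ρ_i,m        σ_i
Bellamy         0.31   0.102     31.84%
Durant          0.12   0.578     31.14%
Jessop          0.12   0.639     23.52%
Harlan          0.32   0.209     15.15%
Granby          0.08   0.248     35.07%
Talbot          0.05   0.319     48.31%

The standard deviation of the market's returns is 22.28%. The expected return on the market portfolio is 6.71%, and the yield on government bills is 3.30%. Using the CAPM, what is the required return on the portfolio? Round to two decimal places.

β_Bellamy = 0.102 × 31.84% / 22.28% = 0.1458
β_Durant = 0.578 × 31.14% / 22.28% = 0.8079
β_Jessop = 0.639 × 23.52% / 22.28% = 0.6746
β_Harlan = 0.209 × 15.15% / 22.28% = 0.1421
β_Granby = 0.248 × 35.07% / 22.28% = 0.3904
β_Talbot = 0.319 × 48.31% / 22.28% = 0.6917
β_P = Σ w_i β_i = 0.31×0.1458 + 0.12×0.8079 + 0.12×0.6746 + 0.32×0.1421 + 0.08×0.3904 + 0.05×0.6917 = 0.3344
MRP = 6.71% − 3.30% = 3.41%
E(R_P) = R_f + β_P × MRP = 3.30% + 0.3344 × 3.41% = 4.44%

4.44%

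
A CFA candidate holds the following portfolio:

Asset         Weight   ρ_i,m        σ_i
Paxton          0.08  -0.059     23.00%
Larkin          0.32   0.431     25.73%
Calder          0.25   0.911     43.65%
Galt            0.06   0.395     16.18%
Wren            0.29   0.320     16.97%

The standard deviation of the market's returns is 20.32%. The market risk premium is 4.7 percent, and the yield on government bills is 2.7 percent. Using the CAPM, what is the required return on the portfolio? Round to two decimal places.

β_Paxton = -0.059 × 23.00% / 20.32% = -0.0668
β_Larkin = 0.431 × 25.73% / 20.32% = 0.5457
β_Calder = 0.911 × 43.65% / 20.32% = 1.9569
β_Galt = 0.395 × 16.18% / 20.32% = 0.3145
β_Wren = 0.320 × 16.97% / 20.32% = 0.2672
β_P = Σ w_i β_i = 0.08×-0.0668 + 0.32×0.5457 + 0.25×1.9569 + 0.06×0.3145 + 0.29×0.2672 = 0.7549
E(R_P) = R_f + β_P × MRP = 2.7% + 0.7549 × 4.7% = 6.25%

6.25%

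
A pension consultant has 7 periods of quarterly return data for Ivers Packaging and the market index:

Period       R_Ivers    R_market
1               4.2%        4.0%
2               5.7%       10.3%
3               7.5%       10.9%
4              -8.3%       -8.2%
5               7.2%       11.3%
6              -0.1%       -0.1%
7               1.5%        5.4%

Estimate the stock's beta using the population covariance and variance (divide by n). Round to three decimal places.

Mean R_i = (4.2 + 5.7 + 7.5 − 8.3 + 7.2 − 0.1 + 1.5) / 7 = 2.5286%
Mean R_m = (4.0 + 10.3 + 10.9 − 8.2 + 11.3 − 0.1 + 5.4) / 7 = 4.8000%
Σ(R_i − R̄_i)(R_m − R̄_m) = 229.8300  ⇒  Cov = 229.8300 / 7 = 32.8329
Σ(R_m − R̄_m)² = 303.7200  ⇒  Var(R_m) = 303.7200 / 7 = 43.3886
β = Cov / Var(R_m) = 32.8329 / 43.3886 = 0.7567

0.757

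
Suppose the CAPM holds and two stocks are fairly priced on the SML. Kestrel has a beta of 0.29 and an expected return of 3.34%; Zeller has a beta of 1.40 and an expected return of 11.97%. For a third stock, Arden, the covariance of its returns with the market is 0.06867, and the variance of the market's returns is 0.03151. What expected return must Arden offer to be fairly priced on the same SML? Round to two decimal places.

MRP = (11.97% − 3.34%) / (1.40 − 0.29) = 7.7748%
R_f = 3.34% − 0.29 × 7.7748% = 1.0853%
β_Arden = Cov / Var(R_m) = 0.06867 / 0.03151 = 2.1793
E(R_Arden) = R_f + β × MRP = 1.0853% + 2.1793 × 7.7748% = 18.03%

18.03%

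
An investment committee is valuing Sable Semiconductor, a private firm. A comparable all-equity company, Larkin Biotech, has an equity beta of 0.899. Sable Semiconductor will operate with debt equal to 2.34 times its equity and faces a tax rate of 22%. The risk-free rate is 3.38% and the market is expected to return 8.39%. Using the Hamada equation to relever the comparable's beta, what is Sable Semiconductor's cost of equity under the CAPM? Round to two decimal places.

16.10%

β_L = β_U × [1 + (1 − t)(D/E)] = 0.899 × [1 + (1 − 0.22) × 2.34]
    = 0.899 × [1 + 0.78 × 2.34] = 0.899 × 2.8252 = 2.5399
MRP = 8.39% − 3.38% = 5.01%
E(R) = R_f + β_L × MRP = 3.38% + 2.5399 × 5.01% = 16.10%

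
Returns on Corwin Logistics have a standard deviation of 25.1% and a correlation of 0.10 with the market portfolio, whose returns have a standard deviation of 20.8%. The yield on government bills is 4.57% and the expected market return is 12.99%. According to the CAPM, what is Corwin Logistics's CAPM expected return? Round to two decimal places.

5.59%

β = ρ × σ_i / σ_m = 0.10 × 25.1% / 20.8% = 0.1207
MRP = 12.99% − 4.57% = 8.42%
E(R) = 4.57% + 0.1207 × 8.42% = 5.59%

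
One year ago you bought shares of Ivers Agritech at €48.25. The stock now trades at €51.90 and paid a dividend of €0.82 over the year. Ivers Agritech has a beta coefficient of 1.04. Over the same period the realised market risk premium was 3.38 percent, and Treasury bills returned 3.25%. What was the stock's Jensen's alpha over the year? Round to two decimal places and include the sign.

+2.50%

Realised HPR = (P1 + D1 − P0) / P0 = (51.90 + 0.82 − 48.25) / 48.25 = 4.47 / 48.25 = 9.2642%
CAPM required = R_f + β·MRP = 3.25% + 1.04 × 3.38% = 6.7652%
α = realised − required = 9.2642% − 6.7652% = +2.50%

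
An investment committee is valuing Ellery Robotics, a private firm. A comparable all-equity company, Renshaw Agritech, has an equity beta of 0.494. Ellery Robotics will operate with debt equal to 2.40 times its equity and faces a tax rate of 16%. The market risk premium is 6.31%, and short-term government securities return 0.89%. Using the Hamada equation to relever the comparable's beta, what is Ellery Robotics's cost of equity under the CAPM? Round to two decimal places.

10.29%

β_L = β_U × [1 + (1 − t)(D/E)] = 0.494 × [1 + (1 − 0.16) × 2.40]
    = 0.494 × [1 + 0.84 × 2.40] = 0.494 × 3.0160 = 1.4899
E(R) = R_f + β_L × MRP = 0.89% + 1.4899 × 6.31% = 10.29%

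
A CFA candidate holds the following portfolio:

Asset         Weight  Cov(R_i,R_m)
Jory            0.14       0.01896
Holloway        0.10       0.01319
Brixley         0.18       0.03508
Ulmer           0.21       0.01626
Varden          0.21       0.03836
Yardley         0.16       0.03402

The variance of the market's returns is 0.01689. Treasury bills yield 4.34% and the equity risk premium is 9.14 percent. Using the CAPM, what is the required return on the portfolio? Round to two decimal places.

β_Jory = 0.01896 / 0.01689 = 1.1226
β_Holloway = 0.01319 / 0.01689 = 0.7809
β_Brixley = 0.03508 / 0.01689 = 2.0770
β_Ulmer = 0.01626 / 0.01689 = 0.9627
β_Varden = 0.03836 / 0.01689 = 2.2712
β_Yardley = 0.03402 / 0.01689 = 2.0142
β_P = Σ w_i β_i = 0.14×1.1226 + 0.10×0.7809 + 0.18×2.0770 + 0.21×0.9627 + 0.21×2.2712 + 0.16×2.0142 = 1.6105
E(R_P) = R_f + β_P × MRP = 4.34% + 1.6105 × 9.14% = 19.06%

19.06%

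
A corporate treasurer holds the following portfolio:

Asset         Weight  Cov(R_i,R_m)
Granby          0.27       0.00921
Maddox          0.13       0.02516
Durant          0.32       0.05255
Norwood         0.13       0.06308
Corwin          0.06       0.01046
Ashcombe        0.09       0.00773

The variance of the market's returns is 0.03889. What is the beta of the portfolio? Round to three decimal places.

0.825

β_Granby = 0.00921 / 0.03889 = 0.2368
β_Maddox = 0.02516 / 0.03889 = 0.6470
β_Durant = 0.05255 / 0.03889 = 1.3512
β_Norwood = 0.06308 / 0.03889 = 1.6220
β_Corwin = 0.01046 / 0.03889 = 0.2690
β_Ashcombe = 0.00773 / 0.03889 = 0.1988
β_P = Σ w_i β_i = 0.27×0.2368 + 0.13×0.6470 + 0.32×1.3512 + 0.13×1.6220 + 0.06×0.2690 + 0.09×0.1988 = 0.8253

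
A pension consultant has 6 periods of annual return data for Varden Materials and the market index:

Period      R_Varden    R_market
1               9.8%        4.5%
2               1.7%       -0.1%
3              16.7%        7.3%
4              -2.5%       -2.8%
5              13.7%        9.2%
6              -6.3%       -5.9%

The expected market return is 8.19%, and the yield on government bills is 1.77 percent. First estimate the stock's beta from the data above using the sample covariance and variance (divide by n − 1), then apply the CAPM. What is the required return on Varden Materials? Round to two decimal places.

11.57%

Mean R_i = (9.8 + 1.7 + 16.7 − 2.5 + 13.7 − 6.3) / 6 = 5.5167%
Mean R_m = (4.5 − 0.1 + 7.3 − 2.8 + 9.2 − 5.9) / 6 = 2.0333%
Σ(R_i − R̄_i)(R_m − R̄_m) = 268.7467  ⇒  Cov = 268.7467 / 5 = 53.7493
Σ(R_m − R̄_m)² = 176.0333  ⇒  Var(R_m) = 176.0333 / 5 = 35.2067
β = Cov / Var(R_m) = 53.7493 / 35.2067 = 1.5267
MRP = 8.19% − 1.77% = 6.42%
E(R) = R_f + β × MRP = 1.77% + 1.5267 × 6.42% = 11.57%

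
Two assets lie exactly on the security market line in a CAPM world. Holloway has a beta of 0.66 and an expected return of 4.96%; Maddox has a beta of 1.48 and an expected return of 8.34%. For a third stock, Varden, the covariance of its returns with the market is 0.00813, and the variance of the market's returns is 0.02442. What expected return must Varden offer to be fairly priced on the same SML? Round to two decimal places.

3.61%

MRP = (8.34% − 4.96%) / (1.48 − 0.66) = 4.1220%
R_f = 4.96% − 0.66 × 4.1220% = 2.2395%
β_Varden = Cov / Var(R_m) = 0.00813 / 0.02442 = 0.3329
E(R_Varden) = R_f + β × MRP = 2.2395% + 0.3329 × 4.1220% = 3.61%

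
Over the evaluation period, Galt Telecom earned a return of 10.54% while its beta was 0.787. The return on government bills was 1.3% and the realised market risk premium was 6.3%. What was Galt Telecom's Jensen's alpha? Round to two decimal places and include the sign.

+4.28%

CAPM benchmark = R_f + β(R_m − R_f) = 1.3% + 0.787 × 6.3% = 6.2581%
α = actual − benchmark = 10.54% − 6.2581% = +4.28%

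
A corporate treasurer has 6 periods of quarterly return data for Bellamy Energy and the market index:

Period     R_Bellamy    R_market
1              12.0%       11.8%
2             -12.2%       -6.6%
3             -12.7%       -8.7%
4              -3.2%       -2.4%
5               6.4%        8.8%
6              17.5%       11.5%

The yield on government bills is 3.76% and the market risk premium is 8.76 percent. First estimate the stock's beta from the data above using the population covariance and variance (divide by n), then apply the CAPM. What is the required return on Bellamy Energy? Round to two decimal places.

Mean R_i = (12.0 − 12.2 − 12.7 − 3.2 + 6.4 + 17.5) / 6 = 1.3000%
Mean R_m = (11.8 − 6.6 − 8.7 − 2.4 + 8.8 + 11.5) / 6 = 2.4000%
Σ(R_i − R̄_i)(R_m − R̄_m) = 579.1400  ⇒  Cov = 579.1400 / 6 = 96.5233
Σ(R_m − R̄_m)² = 439.3800  ⇒  Var(R_m) = 439.3800 / 6 = 73.2300
β = Cov / Var(R_m) = 96.5233 / 73.2300 = 1.3181
E(R) = R_f + β × MRP = 3.76% + 1.3181 × 8.76% = 15.31%

15.31%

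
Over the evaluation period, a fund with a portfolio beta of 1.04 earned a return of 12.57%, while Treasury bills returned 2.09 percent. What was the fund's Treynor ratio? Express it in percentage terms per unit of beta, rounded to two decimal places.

Treynor = (R_P − R_f) / β_P = (12.57% − 2.09%) / 1.0400 = 10.48% / 1.0400 = 10.08%

10.08%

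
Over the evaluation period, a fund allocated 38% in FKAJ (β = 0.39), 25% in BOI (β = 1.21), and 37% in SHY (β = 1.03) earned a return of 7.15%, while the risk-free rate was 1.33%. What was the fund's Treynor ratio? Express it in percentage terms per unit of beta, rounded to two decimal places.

β_P = 0.38×0.39 + 0.25×1.21 + 0.37×1.03 = 0.8318
Treynor = (R_P − R_f) / β_P = (7.15% − 1.33%) / 0.8318 = 5.82% / 0.8318 = 7.00%

7.00%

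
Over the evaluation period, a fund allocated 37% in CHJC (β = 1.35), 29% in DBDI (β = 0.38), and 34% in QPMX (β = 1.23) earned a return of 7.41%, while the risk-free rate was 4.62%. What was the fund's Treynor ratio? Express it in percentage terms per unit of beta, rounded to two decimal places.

β_P = 0.37×1.35 + 0.29×0.38 + 0.34×1.23 = 1.0279
Treynor = (R_P − R_f) / β_P = (7.41% − 4.62%) / 1.0279 = 2.79% / 1.0279 = 2.71%

2.71%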